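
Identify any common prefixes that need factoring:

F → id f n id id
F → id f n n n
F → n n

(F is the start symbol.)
Left-factoring is needed when two productions for the same non-terminal
share a common prefix on the right-hand side.

Productions for F:
  F → id f n id id
  F → id f n n n
  F → n n

Found common prefix 'id f n' in productions for F

Answer: Yes, F has productions with common prefix 'id f n'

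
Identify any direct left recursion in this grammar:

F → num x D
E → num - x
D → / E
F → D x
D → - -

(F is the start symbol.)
No direct left recursion

Direct left recursion occurs when N → N α for some non-terminal N (the right-hand side begins with the left-hand side itself).

F → num x D: starts with num
E → num - x: starts with num
D → / E: starts with '/'
F → D x: starts with D
D → - -: starts with '-'

No direct left recursion found.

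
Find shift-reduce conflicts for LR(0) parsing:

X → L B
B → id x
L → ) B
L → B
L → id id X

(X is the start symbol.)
No shift-reduce conflicts

Augment with X' → X and build the canonical LR(0) collection (I0 = CLOSURE({[X' → . X]}), then GOTO on every symbol after a dot until no new states appear). It has 12 states:
  I0: { [B → . id x], [L → . ) B], [L → . B], [L → . id id X], [X → . L B], [X' → . X] }  — shift
  I1: { [B → . id x], [L → ) . B] }  — shift
  I2: { [L → B .] }  — reduce
  I3: { [B → . id x], [X → L . B] }  — shift
  I4: { [X' → X .] }  — accept
  I5: { [B → id . x], [L → id . id X] }  — shift
  I6: { [B → . id x], [L → . ) B], [L → . B], [L → . id id X], [L → id id . X], [X → . L B] }  — shift
  I7: { [B → id x .] }  — reduce
  I8: { [L → id id X .] }  — reduce
  I9: { [X → L B .] }  — reduce
  I10: { [B → id . x] }  — shift
  I11: { [L → ) B .] }  — reduce

No state contains both a complete item and a shift item.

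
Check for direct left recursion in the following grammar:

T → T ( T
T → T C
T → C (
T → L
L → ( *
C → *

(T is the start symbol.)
Yes, T is left-recursive

Direct left recursion occurs when N → N α for some non-terminal N (the right-hand side begins with the left-hand side itself).

T → T ( T: LEFT RECURSIVE (starts with T)
T → T C: LEFT RECURSIVE (starts with T)
T → C (: starts with C
T → L: starts with L
L → ( *: starts with '('
C → *: starts with '*'

The grammar has direct left recursion on: T.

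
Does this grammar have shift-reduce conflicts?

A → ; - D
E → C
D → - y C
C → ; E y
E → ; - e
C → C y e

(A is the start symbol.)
Augment with A' → A and build the canonical LR(0) collection (I0 = CLOSURE({[A' → . A]}), then GOTO on every symbol after a dot until no new states appear). It has 17 states:
  I0: { [A → . ; - D], [A' → . A] }  — shift
  I1: { [A → ; . - D] }  — shift
  I2: { [A' → A .] }  — accept
  I3: { [A → ; - . D], [D → . - y C] }  — shift
  I4: { [D → - . y C] }  — shift
  I5: { [A → ; - D .] }  — reduce
  I6: { [C → . ; E y], [C → . C y e], [D → - y . C] }  — shift
  I7: { [C → . ; E y], [C → . C y e], [C → ; . E y], [E → . ; - e], [E → . C] }  — shift
  I8: { [C → C . y e], [D → - y C .] }  — shift, reduce
  I9: { [C → C y . e] }  — shift
  I10: { [C → C y e .] }  — reduce
  I11: { [C → . ; E y], [C → . C y e], [C → ; . E y], [E → . ; - e], [E → . C], [E → ; . - e] }  — shift
  I12: { [C → C . y e], [E → C .] }  — shift, reduce
  I13: { [C → ; E . y] }  — shift
  I14: { [C → ; E y .] }  — reduce
  I15: { [E → ; - . e] }  — shift
  I16: { [E → ; - e .] }  — reduce

I8 contains reduce item [D → - y C .] and shift item [C → C . y e] — shift-reduce conflict.
I12 contains reduce item [E → C .] and shift item [C → C . y e] — shift-reduce conflict.

Answer: Yes — I8: [D → - y C .] vs [C → C . y e]; I12: [E → C .] vs [C → C . y e]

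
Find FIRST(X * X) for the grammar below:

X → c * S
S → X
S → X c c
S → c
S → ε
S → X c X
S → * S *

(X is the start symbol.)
FIRST sets of the non-terminals involved (from the grammar, by fixed-point iteration):
  FIRST(X) = { 'c' }

To compute FIRST(X * X), process the symbols left to right:
Symbol X is a non-terminal. Add FIRST(X) \ {ε} = { 'c' }
X is not nullable (ε ∉ FIRST(X)), so stop here.
FIRST(X * X) = { 'c' }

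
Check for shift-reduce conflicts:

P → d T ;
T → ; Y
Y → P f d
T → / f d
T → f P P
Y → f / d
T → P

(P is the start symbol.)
Augment with P' → P and build the canonical LR(0) collection (I0 = CLOSURE({[P' → . P]}), then GOTO on every symbol after a dot until no new states appear). It has 20 states:
  I0: { [P → . d T ;], [P' → . P] }  — shift
  I1: { [P' → P .] }  — accept
  I2: { [P → . d T ;], [P → d . T ;], [T → . / f d], [T → . ; Y], [T → . P], [T → . f P P] }  — shift
  I3: { [T → / . f d] }  — shift
  I4: { [P → . d T ;], [T → ; . Y], [Y → . P f d], [Y → . f / d] }  — shift
  I5: { [T → P .] }  — reduce
  I6: { [P → d T . ;] }  — shift
  I7: { [P → . d T ;], [T → f . P P] }  — shift
  I8: { [P → . d T ;], [T → f P . P] }  — shift
  I9: { [T → f P P .] }  — reduce
  I10: { [P → d T ; .] }  — reduce
  I11: { [Y → P . f d] }  — shift
  I12: { [T → ; Y .] }  — reduce
  I13: { [Y → f . / d] }  — shift
  I14: { [Y → f / . d] }  — shift
  I15: { [Y → f / d .] }  — reduce
  I16: { [Y → P f . d] }  — shift
  I17: { [Y → P f d .] }  — reduce
  I18: { [T → / f . d] }  — shift
  I19: { [T → / f d .] }  — reduce

No state contains both a complete item and a shift item.

Answer: No shift-reduce conflicts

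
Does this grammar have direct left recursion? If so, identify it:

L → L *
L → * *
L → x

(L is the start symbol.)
Yes, L is left-recursive

Direct left recursion occurs when N → N α for some non-terminal N (the right-hand side begins with the left-hand side itself).

L → L *: LEFT RECURSIVE (starts with L)
L → * *: starts with '*'
L → x: starts with x

The grammar has direct left recursion on: L.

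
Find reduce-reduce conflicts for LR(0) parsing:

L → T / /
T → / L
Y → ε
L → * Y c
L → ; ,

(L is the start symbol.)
A reduce-reduce conflict occurs when an LR(0) state has two complete items [A → α .] and [B → β .] — both call for a reduction, and with no lookahead the parser cannot choose between them.

Augment with L' → L and build the canonical LR(0) collection (I0 = CLOSURE({[L' → . L]}), then GOTO on every symbol after a dot until no new states appear). It has 12 states:
  I0: { [L → . * Y c], [L → . ; ,], [L → . T / /], [L' → . L], [T → . / L] }  — shift
  I1: { [L → * . Y c], [Y → .] }  — reduce
  I2: { [L → . * Y c], [L → . ; ,], [L → . T / /], [T → . / L], [T → / . L] }  — shift
  I3: { [L → ; . ,] }  — shift
  I4: { [L' → L .] }  — accept
  I5: { [L → T . / /] }  — shift
  I6: { [L → T / . /] }  — shift
  I7: { [L → T / / .] }  — reduce
  I8: { [L → ; , .] }  — reduce
  I9: { [T → / L .] }  — reduce
  I10: { [L → * Y . c] }  — shift
  I11: { [L → * Y c .] }  — reduce

No state contains more than one complete item.

Answer: No reduce-reduce conflicts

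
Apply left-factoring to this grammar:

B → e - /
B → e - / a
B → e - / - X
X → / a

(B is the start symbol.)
B → e - / B'
B' → ε
B' → a
B' → - X
X → / a

Left-factoring transforms A → αβ₁ | αβ₂ into A → αA' and A' → β₁ | β₂
(α is the longest common prefix among the alternatives). Repeat until
no nonterminal has two alternatives with a common prefix.

Round 1: B has alternatives sharing prefix 'e - /'. Introduce B': B → e - / B'
  Add: B' → ε
  Add: B' → a
  Add: B' → - X

No remaining common prefixes — done.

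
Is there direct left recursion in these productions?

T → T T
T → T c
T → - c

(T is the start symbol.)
Yes, T is left-recursive

T → T T: LEFT RECURSIVE (starts with T)
T → T c: LEFT RECURSIVE (starts with T)
T → - c: starts with '-'

The grammar has direct left recursion on: T.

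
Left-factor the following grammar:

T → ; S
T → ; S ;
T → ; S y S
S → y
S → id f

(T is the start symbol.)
T → ; S T'
T' → ε
T' → ;
T' → y S
S → y
S → id f

Left-factoring transforms A → αβ₁ | αβ₂ into A → αA' and A' → β₁ | β₂
(α is the longest common prefix among the alternatives). Repeat until
no nonterminal has two alternatives with a common prefix.

Round 1: T has alternatives sharing prefix '; S'. Introduce T': T → ; S T'
  Add: T' → ε
  Add: T' → ;
  Add: T' → y S

No remaining common prefixes — done.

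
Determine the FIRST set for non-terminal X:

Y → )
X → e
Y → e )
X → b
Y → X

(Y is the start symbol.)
From X → e:
  - e is a terminal: add 'e' and stop
From X → b:
  - b is a terminal: add 'b' and stop

Collecting: FIRST(X) = { 'b', 'e' }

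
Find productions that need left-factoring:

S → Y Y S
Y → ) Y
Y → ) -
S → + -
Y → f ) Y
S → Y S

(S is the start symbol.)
Yes, S has productions with common prefix 'Y'; Y has productions with common prefix ')'

Left-factoring is needed when two productions for the same non-terminal
share a common prefix on the right-hand side.

Productions for S:
  S → Y Y S
  S → + -
  S → Y S
Productions for Y:
  Y → ) Y
  Y → ) -
  Y → f ) Y

Found common prefix 'Y' in productions for S
Found common prefix ')' in productions for Y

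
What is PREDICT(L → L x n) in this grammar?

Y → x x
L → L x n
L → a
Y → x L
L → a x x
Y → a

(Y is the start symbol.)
PREDICT(L → L x n) = (FIRST(RHS) \ {ε}) ∪ (FOLLOW(L) if ε ∈ FIRST(RHS), i.e. RHS ⇒* ε)
FIRST(L) = { 'a' }
FIRST(L x n) = { 'a' }
ε ∉ FIRST(L x n), so FOLLOW(L) is not added.
PREDICT(L → L x n) = { 'a' }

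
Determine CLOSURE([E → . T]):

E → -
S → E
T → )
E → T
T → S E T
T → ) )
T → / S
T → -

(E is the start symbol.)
{ [E → . -], [E → . T], [S → . E], [T → . ) )], [T → . )], [T → . -], [T → . / S], [T → . S E T] }

Start with: [E → . T]
  [E → . T] has the dot before T: add [T → . )], [T → . S E T], [T → . ) )], [T → . / S], [T → . -]
  [T → . S E T] has the dot before S: add [S → . E]
  [S → . E] has the dot before E: add [E → . -]
No further items can be added.

CLOSURE = { [E → . -], [E → . T], [S → . E], [T → . ) )], [T → . )], [T → . -], [T → . / S], [T → . S E T] }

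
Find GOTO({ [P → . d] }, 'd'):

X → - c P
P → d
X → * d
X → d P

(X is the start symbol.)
GOTO(I, 'd') = CLOSURE({ [A → αX.β] : [A → α.Xβ] ∈ I, X = 'd' })

Items with dot before 'd', with the dot advanced:
  [P → . d] → [P → d .]
Closure adds nothing (no advanced item has the dot before a non-terminal).

GOTO = { [P → d .] }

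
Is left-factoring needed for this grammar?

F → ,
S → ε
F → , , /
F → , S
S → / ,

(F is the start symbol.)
Yes, F has productions with common prefix ','

Left-factoring is needed when two productions for the same non-terminal
share a common prefix on the right-hand side.

Productions for F:
  F → ,
  F → , , /
  F → , S
Productions for S:
  S → ε
  S → / ,

Found common prefix ',' in productions for F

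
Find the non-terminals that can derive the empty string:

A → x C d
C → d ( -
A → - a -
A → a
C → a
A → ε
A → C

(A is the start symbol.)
ε-productions: A → ε
So A is immediately nullable.
No further non-terminal can be added: every production for the remaining non-terminals contains a terminal or a non-nullable non-terminal.
Nullable = { 'A' }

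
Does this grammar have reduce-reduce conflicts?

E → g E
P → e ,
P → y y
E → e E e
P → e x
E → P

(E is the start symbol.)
No reduce-reduce conflicts

Augment with E' → E and build the canonical LR(0) collection (I0 = CLOSURE({[E' → . E]}), then GOTO on every symbol after a dot until no new states appear). It has 12 states:
  I0: { [E → . P], [E → . e E e], [E → . g E], [E' → . E], [P → . e ,], [P → . e x], [P → . y y] }  — shift
  I1: { [E' → E .] }  — accept
  I2: { [E → P .] }  — reduce
  I3: { [E → . P], [E → . e E e], [E → . g E], [E → e . E e], [P → . e ,], [P → . e x], [P → . y y], [P → e . ,], [P → e . x] }  — shift
  I4: { [E → . P], [E → . e E e], [E → . g E], [E → g . E], [P → . e ,], [P → . e x], [P → . y y] }  — shift
  I5: { [P → y . y] }  — shift
  I6: { [P → y y .] }  — reduce
  I7: { [E → g E .] }  — reduce
  I8: { [P → e , .] }  — reduce
  I9: { [E → e E . e] }  — shift
  I10: { [P → e x .] }  — reduce
  I11: { [E → e E e .] }  — reduce

No state contains more than one complete item.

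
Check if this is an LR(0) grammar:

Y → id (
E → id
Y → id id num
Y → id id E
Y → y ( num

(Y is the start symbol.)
A grammar is LR(0) if no state in the canonical LR(0) collection has:
  - both a shift item (dot before a terminal) and a complete item (shift-reduce conflict), or
  - two or more complete items (reduce-reduce conflict; the accept item [Y' → Y .] counts as a complete item here).

Augment with Y' → Y and build the canonical LR(0) collection (I0 = CLOSURE({[Y' → . Y]}), then GOTO on every symbol after a dot until no new states appear). It has 11 states:
  I0: { [Y → . id (], [Y → . id id E], [Y → . id id num], [Y → . y ( num], [Y' → . Y] }  — shift
  I1: { [Y' → Y .] }  — accept
  I2: { [Y → id . (], [Y → id . id E], [Y → id . id num] }  — shift
  I3: { [Y → y . ( num] }  — shift
  I4: { [Y → y ( . num] }  — shift
  I5: { [Y → y ( num .] }  — reduce
  I6: { [Y → id ( .] }  — reduce
  I7: { [E → . id], [Y → id id . E], [Y → id id . num] }  — shift
  I8: { [Y → id id E .] }  — reduce
  I9: { [E → id .] }  — reduce
  I10: { [Y → id id num .] }  — reduce

Every state is either a pure shift/goto state or contains exactly one complete item and nothing to shift — no conflicts. The grammar is LR(0).

Answer: Yes, the grammar is LR(0)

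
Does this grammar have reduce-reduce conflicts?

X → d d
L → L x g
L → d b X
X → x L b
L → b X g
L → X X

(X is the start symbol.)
No reduce-reduce conflicts

Augment with X' → X and build the canonical LR(0) collection (I0 = CLOSURE({[X' → . X]}), then GOTO on every symbol after a dot until no new states appear). It has 17 states:
  I0: { [X → . d d], [X → . x L b], [X' → . X] }  — shift
  I1: { [X' → X .] }  — accept
  I2: { [X → d . d] }  — shift
  I3: { [L → . L x g], [L → . X X], [L → . b X g], [L → . d b X], [X → . d d], [X → . x L b], [X → x . L b] }  — shift
  I4: { [L → L . x g], [X → x L . b] }  — shift
  I5: { [L → X . X], [X → . d d], [X → . x L b] }  — shift
  I6: { [L → b . X g], [X → . d d], [X → . x L b] }  — shift
  I7: { [L → d . b X], [X → d . d] }  — shift
  I8: { [L → d b . X], [X → . d d], [X → . x L b] }  — shift
  I9: { [X → d d .] }  — reduce
  I10: { [L → d b X .] }  — reduce
  I11: { [L → b X . g] }  — shift
  I12: { [L → b X g .] }  — reduce
  I13: { [L → X X .] }  — reduce
  I14: { [X → x L b .] }  — reduce
  I15: { [L → L x . g] }  — shift
  I16: { [L → L x g .] }  — reduce

No state contains more than one complete item.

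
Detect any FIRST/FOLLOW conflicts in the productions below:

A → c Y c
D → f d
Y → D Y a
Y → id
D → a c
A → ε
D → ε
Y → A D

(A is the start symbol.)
Yes. A → c Y c with FOLLOW(A) on { 'c' }; D → f d with FOLLOW(D) on { 'f' }; D → a c with FOLLOW(D) on { 'a' }; Y → D Y a with FOLLOW(Y) on { 'a', 'c' }

A FIRST/FOLLOW conflict occurs when a non-terminal N has a nullable alternative N → β (β ⇒* ε) and another alternative N → α with FIRST(α) ∩ FOLLOW(N) ≠ ∅: on such a lookahead the parser cannot decide between expanding α and letting N vanish via β.

Nullable non-terminals: A, D, Y.
FIRST sets used below: FIRST(D) = { 'a', 'f', ε }, FIRST(Y) = { 'a', 'c', 'f', 'id', ε }, FIRST(A) = { 'c', ε }

A: nullable alternative(s) A → ε; FOLLOW(A) = { $, 'a', 'c', 'f' }
  A → c Y c: FIRST \ {ε} = { 'c' } — overlaps FOLLOW(A) on { 'c' }: CONFLICT
  A → ε: FIRST \ {ε} = { } — this is the only nullable alternative, skip

D: nullable alternative(s) D → ε; FOLLOW(D) = { 'a', 'c', 'f', 'id' }
  D → f d: FIRST \ {ε} = { 'f' } — overlaps FOLLOW(D) on { 'f' }: CONFLICT
  D → a c: FIRST \ {ε} = { 'a' } — overlaps FOLLOW(D) on { 'a' }: CONFLICT
  D → ε: FIRST \ {ε} = { } — this is the only nullable alternative, skip

Y: nullable alternative(s) Y → A D; FOLLOW(Y) = { 'a', 'c' }
  Y → D Y a: FIRST \ {ε} = { 'a', 'c', 'f', 'id' } — overlaps FOLLOW(Y) on { 'a', 'c' }: CONFLICT
  Y → id: FIRST \ {ε} = { 'id' } — disjoint from FOLLOW(Y)
  Y → A D: FIRST \ {ε} = { 'a', 'c', 'f' } — this is the only nullable alternative, skip

So the grammar has 4 FIRST/FOLLOW conflicts (marked CONFLICT above).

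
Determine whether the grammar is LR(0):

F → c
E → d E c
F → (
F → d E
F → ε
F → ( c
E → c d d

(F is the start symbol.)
No. Shift-reduce conflict between [F → .] and [F → . (]

Augment with F' → F and build the canonical LR(0) collection (I0 = CLOSURE({[F' → . F]}), then GOTO on every symbol after a dot until no new states appear). It has 13 states:
  I0: { [F → . ( c], [F → . (], [F → . c], [F → . d E], [F → .], [F' → . F] }  — shift, reduce
  I1: { [F → ( . c], [F → ( .] }  — shift, reduce
  I2: { [F' → F .] }  — accept
  I3: { [F → c .] }  — reduce
  I4: { [E → . c d d], [E → . d E c], [F → d . E] }  — shift
  I5: { [F → d E .] }  — reduce
  I6: { [E → c . d d] }  — shift
  I7: { [E → . c d d], [E → . d E c], [E → d . E c] }  — shift
  I8: { [E → d E . c] }  — shift
  I9: { [E → d E c .] }  — reduce
  I10: { [E → c d . d] }  — shift
  I11: { [E → c d d .] }  — reduce
  I12: { [F → ( c .] }  — reduce

Conflict in state I0:
  Shift-reduce conflict between [F → .] and [F → . (]
So the grammar is NOT LR(0).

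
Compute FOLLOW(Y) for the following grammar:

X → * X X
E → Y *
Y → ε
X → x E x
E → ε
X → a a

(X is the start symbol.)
To compute FOLLOW(Y), find every occurrence of Y on a right-hand side N → α Y β: add FIRST(β) \ {ε}, and if β is empty or nullable also add FOLLOW(N). Iterate to a fixed point.

In E → Y *: Y is followed by '*', add FIRST('*') \ {ε} = { '*' }

Taking the union: FOLLOW(Y) = { '*' }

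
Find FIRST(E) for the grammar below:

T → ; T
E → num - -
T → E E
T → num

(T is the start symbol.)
{ 'num' }

To compute FIRST(E), examine every production with E on the left-hand side, reading each right-hand side left to right until a non-nullable symbol is reached.

From E → num - -:
  - num is a terminal: add 'num' and stop

Collecting: FIRST(E) = { 'num' }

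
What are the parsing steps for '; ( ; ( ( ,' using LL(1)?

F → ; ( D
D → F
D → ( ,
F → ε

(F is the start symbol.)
LL(1) parsing maintains a stack (initially the start symbol over $) and the input. At each step: if the stack top is a terminal, match it against the current input token; if it is a non-terminal N, replace it with the RHS of M[N, lookahead] (the unique production whose predict set contains the lookahead).

Stack is shown with the top on the left.

Stack    Input          Action
------------------------------
F $      ; ( ; ( ( , $  output F → ; ( D
; ( D $  ; ( ; ( ( , $  match ';'
( D $    ( ; ( ( , $    match '('
D $      ; ( ( , $      output D → F
F $      ; ( ( , $      output F → ; ( D
; ( D $  ; ( ( , $      match ';'
( D $    ( ( , $        match '('
D $      ( , $          output D → ( ,
( , $    ( , $          match '('
, $      , $            match ','
$        $              accept

The string is accepted.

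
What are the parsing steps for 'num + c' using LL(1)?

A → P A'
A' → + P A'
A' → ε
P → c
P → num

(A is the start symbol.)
Stack is shown with the top on the left.

Stack     Input      Action
---------------------------
A $       num + c $  output A → P A'
P A' $    num + c $  output P → num
num A' $  num + c $  match 'num'
A' $      + c $      output A' → + P A'
+ P A' $  + c $      match '+'
P A' $    c $        output P → c
c A' $    c $        match 'c'
A' $      $          output A' → ε
$         $          accept

The string is accepted.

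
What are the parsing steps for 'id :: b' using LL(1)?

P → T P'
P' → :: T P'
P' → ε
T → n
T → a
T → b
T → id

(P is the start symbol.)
LL(1) parsing maintains a stack (initially the start symbol over $) and the input. At each step: if the stack top is a terminal, match it against the current input token; if it is a non-terminal N, replace it with the RHS of M[N, lookahead] (the unique production whose predict set contains the lookahead).

Stack is shown with the top on the left.

Stack      Input      Action
----------------------------
P $        id :: b $  output P → T P'
T P' $     id :: b $  output T → id
id P' $    id :: b $  match 'id'
P' $       :: b $     output P' → :: T P'
:: T P' $  :: b $     match '::'
T P' $     b $        output T → b
b P' $     b $        match 'b'
P' $       $          output P' → ε
$          $          accept

The string is accepted.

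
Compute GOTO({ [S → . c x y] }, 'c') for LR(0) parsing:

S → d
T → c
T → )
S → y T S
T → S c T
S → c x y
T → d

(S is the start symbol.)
{ [S → c . x y] }

GOTO(I, 'c') = CLOSURE({ [A → αX.β] : [A → α.Xβ] ∈ I, X = 'c' })

Items with dot before 'c', with the dot advanced:
  [S → . c x y] → [S → c . x y]
Closure adds nothing (no advanced item has the dot before a non-terminal).

GOTO = { [S → c . x y] }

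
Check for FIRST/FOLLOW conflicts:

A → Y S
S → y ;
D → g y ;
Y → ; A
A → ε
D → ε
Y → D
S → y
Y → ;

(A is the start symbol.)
Yes. A → Y S with FOLLOW(A) on { 'y' }

Nullable non-terminals: A, D, Y.
FIRST sets used below: FIRST(Y) = { ';', 'g', ε }, FIRST(S) = { 'y' }, FIRST(D) = { 'g', ε }

A: nullable alternative(s) A → ε; FOLLOW(A) = { $, 'y' }
  A → Y S: FIRST \ {ε} = { ';', 'g', 'y' } — overlaps FOLLOW(A) on { 'y' }: CONFLICT
  A → ε: FIRST \ {ε} = { } — this is the only nullable alternative, skip

D: nullable alternative(s) D → ε; FOLLOW(D) = { 'y' }
  D → g y ;: FIRST \ {ε} = { 'g' } — disjoint from FOLLOW(D)
  D → ε: FIRST \ {ε} = { } — this is the only nullable alternative, skip

Y: nullable alternative(s) Y → D; FOLLOW(Y) = { 'y' }
  Y → ; A: FIRST \ {ε} = { ';' } — disjoint from FOLLOW(Y)
  Y → D: FIRST \ {ε} = { 'g' } — this is the only nullable alternative, skip
  Y → ;: FIRST \ {ε} = { ';' } — disjoint from FOLLOW(Y)

S has no nullable alternative, so no FIRST/FOLLOW check is needed there.

So the grammar has 1 FIRST/FOLLOW conflict (marked CONFLICT above).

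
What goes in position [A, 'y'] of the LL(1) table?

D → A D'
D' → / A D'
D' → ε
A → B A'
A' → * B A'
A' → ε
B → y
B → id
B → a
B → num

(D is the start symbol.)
To find M[A, 'y'], we find productions for A where 'y' is in the predict set (PREDICT(N → α) = (FIRST(α) \ {ε}) ∪ (FOLLOW(N) if α ⇒* ε)).

Relevant sets:
  FIRST(B) = { 'a', 'id', 'num', 'y' }

A → B A': PREDICT = { 'a', 'id', 'num', 'y' }
  'y' is in predict set, so this production goes in M[A, 'y']

M[A, 'y'] = A → B A'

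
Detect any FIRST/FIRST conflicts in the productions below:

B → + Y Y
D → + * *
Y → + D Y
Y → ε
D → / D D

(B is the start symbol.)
No FIRST/FIRST conflicts.

A FIRST/FIRST conflict occurs when two productions N → α and N → β for the same non-terminal have FIRST(α) ∩ FIRST(β) ≠ ∅ (with ε ∈ FIRST of a nullable right-hand side, so two nullable alternatives also conflict).

Productions for D:
  D → + * *: FIRST = { '+' }
  D → / D D: FIRST = { '/' }
Productions for Y:
  Y → + D Y: FIRST = { '+' }
  Y → ε: FIRST = { ε }
B has only one production, so no FIRST/FIRST conflict is possible there.

All alternatives of each non-terminal have pairwise disjoint FIRST sets.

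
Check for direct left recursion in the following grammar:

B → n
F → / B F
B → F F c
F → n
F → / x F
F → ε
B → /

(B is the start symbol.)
No direct left recursion

Direct left recursion occurs when N → N α for some non-terminal N (the right-hand side begins with the left-hand side itself).

B → n: starts with n
F → / B F: starts with '/'
B → F F c: starts with F
F → n: starts with n
F → / x F: starts with '/'
F → ε: starts with ε
B → /: starts with '/'

No direct left recursion found.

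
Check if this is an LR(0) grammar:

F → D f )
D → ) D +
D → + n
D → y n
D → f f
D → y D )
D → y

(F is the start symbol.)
Augment with F' → F and build the canonical LR(0) collection (I0 = CLOSURE({[F' → . F]}), then GOTO on every symbol after a dot until no new states appear). It has 16 states:
  I0: { [D → . ) D +], [D → . + n], [D → . f f], [D → . y D )], [D → . y n], [D → . y], [F → . D f )], [F' → . F] }  — shift
  I1: { [D → ) . D +], [D → . ) D +], [D → . + n], [D → . f f], [D → . y D )], [D → . y n], [D → . y] }  — shift
  I2: { [D → + . n] }  — shift
  I3: { [F → D . f )] }  — shift
  I4: { [F' → F .] }  — accept
  I5: { [D → f . f] }  — shift
  I6: { [D → . ) D +], [D → . + n], [D → . f f], [D → . y D )], [D → . y n], [D → . y], [D → y . D )], [D → y . n], [D → y .] }  — shift, reduce
  I7: { [D → y D . )] }  — shift
  I8: { [D → y n .] }  — reduce
  I9: { [D → y D ) .] }  — reduce
  I10: { [D → f f .] }  — reduce
  I11: { [F → D f . )] }  — shift
  I12: { [F → D f ) .] }  — reduce
  I13: { [D → + n .] }  — reduce
  I14: { [D → ) D . +] }  — shift
  I15: { [D → ) D + .] }  — reduce

Conflict in state I6:
  Shift-reduce conflict between [D → y .] and [D → . ) D +]
So the grammar is NOT LR(0).

Answer: No. Shift-reduce conflict between [D → y .] and [D → . ) D +]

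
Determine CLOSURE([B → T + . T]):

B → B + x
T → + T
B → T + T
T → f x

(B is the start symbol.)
To compute CLOSURE, for each item [A → α.Bβ] where B is a non-terminal, add [B → .γ] for all productions B → γ; repeat for the newly added items until nothing changes.

Start with: [B → T + . T]
  [B → T + . T] has the dot before T: add [T → . + T], [T → . f x]
No further items can be added.

CLOSURE = { [B → T + . T], [T → . + T], [T → . f x] }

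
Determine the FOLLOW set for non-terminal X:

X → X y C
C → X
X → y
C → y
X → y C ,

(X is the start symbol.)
To compute FOLLOW(X), find every occurrence of X on a right-hand side N → α X β: add FIRST(β) \ {ε}, and if β is empty or nullable also add FOLLOW(N). Iterate to a fixed point.

X is the start symbol, so $ ∈ FOLLOW(X).
In X → X y C: X is followed by y C, add FIRST(y C) \ {ε} = { 'y' }
In C → X: X is at the end, add FOLLOW(C)

The FOLLOW sets referred to above (computed the same way, to a fixed point):
  FOLLOW(C) = { $, ',', 'y' }

Taking the union: FOLLOW(X) = { $, ',', 'y' }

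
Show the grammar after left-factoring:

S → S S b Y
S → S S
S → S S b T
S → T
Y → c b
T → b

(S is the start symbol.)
Left-factoring transforms A → αβ₁ | αβ₂ into A → αA' and A' → β₁ | β₂
(α is the longest common prefix among the alternatives). Repeat until
no nonterminal has two alternatives with a common prefix.

Round 1: S has alternatives sharing prefix 'S S'. Introduce S': S → S S S'
  Add: S' → b Y
  Add: S' → ε
  Add: S' → b T

Round 2: S' has alternatives sharing prefix 'b'. Introduce S'': S' → b S''
  Add: S'' → Y
  Add: S'' → T

No remaining common prefixes — done.

Resulting grammar:
S → S S S'
S' → b S''
S'' → Y
S'' → T
S' → ε
S → T
Y → c b
T → b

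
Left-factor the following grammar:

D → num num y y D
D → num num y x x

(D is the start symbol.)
Left-factoring transforms A → αβ₁ | αβ₂ into A → αA' and A' → β₁ | β₂
(α is the longest common prefix among the alternatives). Repeat until
no nonterminal has two alternatives with a common prefix.

Round 1: D has alternatives sharing prefix 'num num y'. Introduce D': D → num num y D'
  Add: D' → y D
  Add: D' → x x

No remaining common prefixes — done.

Resulting grammar:
D → num num y D'
D' → y D
D' → x x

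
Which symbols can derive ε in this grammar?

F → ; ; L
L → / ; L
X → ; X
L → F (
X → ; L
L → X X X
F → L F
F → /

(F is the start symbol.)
There are no ε-productions, so no non-terminal can derive ε.
No non-terminals are nullable.

Answer: None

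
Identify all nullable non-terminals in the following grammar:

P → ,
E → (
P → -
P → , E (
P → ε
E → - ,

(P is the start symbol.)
ε-productions: P → ε
So P is immediately nullable.
No further non-terminal can be added: every production for the remaining non-terminals contains a terminal or a non-nullable non-terminal.
Nullable = { 'P' }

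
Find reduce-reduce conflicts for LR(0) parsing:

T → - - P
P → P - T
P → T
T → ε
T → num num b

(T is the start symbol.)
A reduce-reduce conflict occurs when an LR(0) state has two complete items [A → α .] and [B → β .] — both call for a reduction, and with no lookahead the parser cannot choose between them.

Augment with T' → T and build the canonical LR(0) collection (I0 = CLOSURE({[T' → . T]}), then GOTO on every symbol after a dot until no new states appear). It has 11 states:
  I0: { [T → . - - P], [T → . num num b], [T → .], [T' → . T] }  — shift, reduce
  I1: { [T → - . - P] }  — shift
  I2: { [T' → T .] }  — accept
  I3: { [T → num . num b] }  — shift
  I4: { [T → num num . b] }  — shift
  I5: { [T → num num b .] }  — reduce
  I6: { [P → . P - T], [P → . T], [T → - - . P], [T → . - - P], [T → . num num b], [T → .] }  — shift, reduce
  I7: { [P → P . - T], [T → - - P .] }  — shift, reduce
  I8: { [P → T .] }  — reduce
  I9: { [P → P - . T], [T → . - - P], [T → . num num b], [T → .] }  — shift, reduce
  I10: { [P → P - T .] }  — reduce

No state contains more than one complete item.

Answer: No reduce-reduce conflicts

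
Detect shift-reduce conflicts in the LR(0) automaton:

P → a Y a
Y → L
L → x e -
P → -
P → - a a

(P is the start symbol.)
A shift-reduce conflict occurs when an LR(0) state has both:
  - a complete (reduce) item [A → α .] (dot at the end), and
  - a shift item [B → β . c γ] (dot before a terminal).

Augment with P' → P and build the canonical LR(0) collection (I0 = CLOSURE({[P' → . P]}), then GOTO on every symbol after a dot until no new states appear). It has 12 states:
  I0: { [P → . - a a], [P → . -], [P → . a Y a], [P' → . P] }  — shift
  I1: { [P → - . a a], [P → - .] }  — shift, reduce
  I2: { [P' → P .] }  — accept
  I3: { [L → . x e -], [P → a . Y a], [Y → . L] }  — shift
  I4: { [Y → L .] }  — reduce
  I5: { [P → a Y . a] }  — shift
  I6: { [L → x . e -] }  — shift
  I7: { [L → x e . -] }  — shift
  I8: { [L → x e - .] }  — reduce
  I9: { [P → a Y a .] }  — reduce
  I10: { [P → - a . a] }  — shift
  I11: { [P → - a a .] }  — reduce

I1 contains reduce item [P → - .] and shift item [P → - . a a] — shift-reduce conflict.

Answer: Yes — I1: [P → - .] vs [P → - . a a]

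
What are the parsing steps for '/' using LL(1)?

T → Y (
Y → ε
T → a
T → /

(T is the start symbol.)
LL(1) parsing maintains a stack (initially the start symbol over $) and the input. At each step: if the stack top is a terminal, match it against the current input token; if it is a non-terminal N, replace it with the RHS of M[N, lookahead] (the unique production whose predict set contains the lookahead).

Stack is shown with the top on the left.

Stack  Input  Action
--------------------
T $    / $    output T → /
/ $    / $    match '/'
$      $      accept

The string is accepted.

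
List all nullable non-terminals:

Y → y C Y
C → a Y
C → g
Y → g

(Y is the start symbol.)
A non-terminal is nullable if it can derive ε (the empty string): either it has an ε-production, or it has a production whose right-hand side consists entirely of nullable non-terminals.

There are no ε-productions, so no non-terminal can derive ε.
No non-terminals are nullable.

Answer: None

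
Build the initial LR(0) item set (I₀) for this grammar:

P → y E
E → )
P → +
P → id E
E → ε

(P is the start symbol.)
First, augment the grammar with P' → P
I₀ = CLOSURE({ [P' → . P] }):
  [P' → . P] has the dot before P: add [P → . y E], [P → . +], [P → . id E]
No further items can be added.

I₀ = { [P → . +], [P → . id E], [P → . y E], [P' → . P] }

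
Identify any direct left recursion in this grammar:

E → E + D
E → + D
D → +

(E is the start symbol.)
Yes, E is left-recursive

Direct left recursion occurs when N → N α for some non-terminal N (the right-hand side begins with the left-hand side itself).

E → E + D: LEFT RECURSIVE (starts with E)
E → + D: starts with '+'
D → +: starts with '+'

The grammar has direct left recursion on: E.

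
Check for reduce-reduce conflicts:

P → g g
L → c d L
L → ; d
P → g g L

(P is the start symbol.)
Augment with P' → P and build the canonical LR(0) collection (I0 = CLOSURE({[P' → . P]}), then GOTO on every symbol after a dot until no new states appear). It has 10 states:
  I0: { [P → . g g L], [P → . g g], [P' → . P] }  — shift
  I1: { [P' → P .] }  — accept
  I2: { [P → g . g L], [P → g . g] }  — shift
  I3: { [L → . ; d], [L → . c d L], [P → g g . L], [P → g g .] }  — shift, reduce
  I4: { [L → ; . d] }  — shift
  I5: { [P → g g L .] }  — reduce
  I6: { [L → c . d L] }  — shift
  I7: { [L → . ; d], [L → . c d L], [L → c d . L] }  — shift
  I8: { [L → c d L .] }  — reduce
  I9: { [L → ; d .] }  — reduce

No state contains more than one complete item.

Answer: No reduce-reduce conflicts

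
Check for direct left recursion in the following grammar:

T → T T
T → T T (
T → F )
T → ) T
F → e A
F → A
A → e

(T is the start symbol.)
Yes, T is left-recursive

T → T T: LEFT RECURSIVE (starts with T)
T → T T (: LEFT RECURSIVE (starts with T)
T → F ): starts with F
T → ) T: starts with ')'
F → e A: starts with e
F → A: starts with A
A → e: starts with e

The grammar has direct left recursion on: T.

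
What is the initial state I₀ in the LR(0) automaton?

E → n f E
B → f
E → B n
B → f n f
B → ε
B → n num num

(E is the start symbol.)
{ [B → . f n f], [B → . f], [B → . n num num], [B → .], [E → . B n], [E → . n f E], [E' → . E] }

First, augment the grammar with E' → E
I₀ = CLOSURE({ [E' → . E] }):
  [E' → . E] has the dot before E: add [E → . n f E], [E → . B n]
  [E → . B n] has the dot before B: add [B → . f], [B → . f n f], [B → .], [B → . n num num]
No further items can be added.

I₀ = { [B → . f n f], [B → . f], [B → . n num num], [B → .], [E → . B n], [E → . n f E], [E' → . E] }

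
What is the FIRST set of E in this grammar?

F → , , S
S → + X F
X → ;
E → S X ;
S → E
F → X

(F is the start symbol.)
{ '+' }

To compute FIRST(E), examine every production with E on the left-hand side, reading each right-hand side left to right until a non-nullable symbol is reached.

FIRST sets of the other non-terminals involved (by the same procedure, iterated to a fixed point):
  FIRST(S) = { '+' }

From E → S X ;:
  - S is a non-terminal: add FIRST(S) \ {ε} = { '+' }
    S is not nullable, so stop

Collecting: FIRST(E) = { '+' }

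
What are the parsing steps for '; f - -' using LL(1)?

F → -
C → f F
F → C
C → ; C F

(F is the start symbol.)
LL(1) parsing maintains a stack (initially the start symbol over $) and the input. At each step: if the stack top is a terminal, match it against the current input token; if it is a non-terminal N, replace it with the RHS of M[N, lookahead] (the unique production whose predict set contains the lookahead).

Stack is shown with the top on the left.

Stack    Input      Action
--------------------------
F $      ; f - - $  output F → C
C $      ; f - - $  output C → ; C F
; C F $  ; f - - $  match ';'
C F $    f - - $    output C → f F
f F F $  f - - $    match 'f'
F F $    - - $      output F → -
- F $    - - $      match '-'
F $      - $        output F → -
- $      - $        match '-'
$        $          accept

The string is accepted.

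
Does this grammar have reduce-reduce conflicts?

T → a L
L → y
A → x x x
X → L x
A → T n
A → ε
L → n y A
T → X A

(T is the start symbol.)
Augment with T' → T and build the canonical LR(0) collection (I0 = CLOSURE({[T' → . T]}), then GOTO on every symbol after a dot until no new states appear). It has 17 states:
  I0: { [L → . n y A], [L → . y], [T → . X A], [T → . a L], [T' → . T], [X → . L x] }  — shift
  I1: { [X → L . x] }  — shift
  I2: { [T' → T .] }  — accept
  I3: { [A → . T n], [A → . x x x], [A → .], [L → . n y A], [L → . y], [T → . X A], [T → . a L], [T → X . A], [X → . L x] }  — shift, reduce
  I4: { [L → . n y A], [L → . y], [T → a . L] }  — shift
  I5: { [L → n . y A] }  — shift
  I6: { [L → y .] }  — reduce
  I7: { [A → . T n], [A → . x x x], [A → .], [L → . n y A], [L → . y], [L → n y . A], [T → . X A], [T → . a L], [X → . L x] }  — shift, reduce
  I8: { [L → n y A .] }  — reduce
  I9: { [A → T . n] }  — shift
  I10: { [A → x . x x] }  — shift
  I11: { [A → x x . x] }  — shift
  I12: { [A → x x x .] }  — reduce
  I13: { [A → T n .] }  — reduce
  I14: { [T → a L .] }  — reduce
  I15: { [T → X A .] }  — reduce
  I16: { [X → L x .] }  — reduce

No state contains more than one complete item.

Answer: No reduce-reduce conflicts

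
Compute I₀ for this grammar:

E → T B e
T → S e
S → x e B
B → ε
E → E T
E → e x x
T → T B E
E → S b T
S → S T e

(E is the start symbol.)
{ [E → . E T], [E → . S b T], [E → . T B e], [E → . e x x], [E' → . E], [S → . S T e], [S → . x e B], [T → . S e], [T → . T B E] }

First, augment the grammar with E' → E
I₀ = CLOSURE({ [E' → . E] }):
  [E' → . E] has the dot before E: add [E → . T B e], [E → . E T], [E → . e x x], [E → . S b T]
  [E → . T B e] has the dot before T: add [T → . S e], [T → . T B E]
  [E → . S b T] has the dot before S: add [S → . x e B], [S → . S T e]
No further items can be added.

I₀ = { [E → . E T], [E → . S b T], [E → . T B e], [E → . e x x], [E' → . E], [S → . S T e], [S → . x e B], [T → . S e], [T → . T B E] }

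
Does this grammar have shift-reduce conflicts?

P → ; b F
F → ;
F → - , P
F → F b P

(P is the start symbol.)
Yes — I6: [P → ; b F .] vs [F → F . b P]

A shift-reduce conflict occurs when an LR(0) state has both:
  - a complete (reduce) item [A → α .] (dot at the end), and
  - a shift item [B → β . c γ] (dot before a terminal).

Augment with P' → P and build the canonical LR(0) collection (I0 = CLOSURE({[P' → . P]}), then GOTO on every symbol after a dot until no new states appear). It has 11 states:
  I0: { [P → . ; b F], [P' → . P] }  — shift
  I1: { [P → ; . b F] }  — shift
  I2: { [P' → P .] }  — accept
  I3: { [F → . - , P], [F → . ;], [F → . F b P], [P → ; b . F] }  — shift
  I4: { [F → - . , P] }  — shift
  I5: { [F → ; .] }  — reduce
  I6: { [F → F . b P], [P → ; b F .] }  — shift, reduce
  I7: { [F → F b . P], [P → . ; b F] }  — shift
  I8: { [F → F b P .] }  — reduce
  I9: { [F → - , . P], [P → . ; b F] }  — shift
  I10: { [F → - , P .] }  — reduce

I6 contains reduce item [P → ; b F .] and shift item [F → F . b P] — shift-reduce conflict.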